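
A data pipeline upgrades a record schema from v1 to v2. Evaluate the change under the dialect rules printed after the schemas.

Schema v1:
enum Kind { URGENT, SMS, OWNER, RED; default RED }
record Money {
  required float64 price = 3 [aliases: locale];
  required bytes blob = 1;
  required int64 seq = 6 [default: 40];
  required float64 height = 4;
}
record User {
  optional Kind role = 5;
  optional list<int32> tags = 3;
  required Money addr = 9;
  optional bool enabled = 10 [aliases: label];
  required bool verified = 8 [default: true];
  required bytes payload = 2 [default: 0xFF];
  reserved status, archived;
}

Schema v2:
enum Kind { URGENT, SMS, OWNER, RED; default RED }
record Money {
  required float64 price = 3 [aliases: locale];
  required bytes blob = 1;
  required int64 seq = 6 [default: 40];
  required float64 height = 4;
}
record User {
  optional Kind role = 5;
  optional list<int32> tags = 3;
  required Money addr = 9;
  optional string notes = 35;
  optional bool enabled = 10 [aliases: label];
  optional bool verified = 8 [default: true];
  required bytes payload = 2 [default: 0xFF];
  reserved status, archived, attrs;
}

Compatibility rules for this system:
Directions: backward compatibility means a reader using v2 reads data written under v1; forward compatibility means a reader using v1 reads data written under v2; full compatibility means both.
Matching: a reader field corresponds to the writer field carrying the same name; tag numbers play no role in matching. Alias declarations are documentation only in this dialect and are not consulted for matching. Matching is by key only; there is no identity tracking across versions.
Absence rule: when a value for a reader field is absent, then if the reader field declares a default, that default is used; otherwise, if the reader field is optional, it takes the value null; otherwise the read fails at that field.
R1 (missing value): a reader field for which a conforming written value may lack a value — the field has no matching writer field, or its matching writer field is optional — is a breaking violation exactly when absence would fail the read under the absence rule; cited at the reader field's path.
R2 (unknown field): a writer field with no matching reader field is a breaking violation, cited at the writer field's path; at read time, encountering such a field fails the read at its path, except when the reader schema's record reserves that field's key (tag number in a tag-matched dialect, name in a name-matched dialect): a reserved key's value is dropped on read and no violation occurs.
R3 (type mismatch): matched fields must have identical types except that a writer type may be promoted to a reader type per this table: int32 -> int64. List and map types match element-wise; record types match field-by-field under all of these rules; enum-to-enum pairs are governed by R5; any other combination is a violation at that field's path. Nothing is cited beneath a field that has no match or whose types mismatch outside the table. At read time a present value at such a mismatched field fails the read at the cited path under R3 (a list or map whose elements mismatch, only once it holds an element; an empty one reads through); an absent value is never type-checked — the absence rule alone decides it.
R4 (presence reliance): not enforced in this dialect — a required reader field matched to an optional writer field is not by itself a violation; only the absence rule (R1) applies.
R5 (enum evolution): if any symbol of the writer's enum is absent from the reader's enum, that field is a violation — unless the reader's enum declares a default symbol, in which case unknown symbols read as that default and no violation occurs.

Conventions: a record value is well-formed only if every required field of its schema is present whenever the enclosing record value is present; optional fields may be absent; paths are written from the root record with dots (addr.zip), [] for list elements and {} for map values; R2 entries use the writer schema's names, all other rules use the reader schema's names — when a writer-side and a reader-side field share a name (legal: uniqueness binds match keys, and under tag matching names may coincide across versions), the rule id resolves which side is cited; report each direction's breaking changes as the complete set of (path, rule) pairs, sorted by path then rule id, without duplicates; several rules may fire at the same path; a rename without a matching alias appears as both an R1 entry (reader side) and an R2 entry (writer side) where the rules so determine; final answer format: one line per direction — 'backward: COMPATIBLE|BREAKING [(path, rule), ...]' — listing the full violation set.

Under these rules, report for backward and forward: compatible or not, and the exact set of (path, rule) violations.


backward: COMPATIBLE []; forward: BREAKING [(notes, R2)]

the writer's type comes first in each User pair
backward on User — v2 reading data written by v1:
  role: Kind -> Kind, writer optional; from role
  tags: list<int32> -> list<int32>, writer optional; from tags
  addr: Money -> Money, writer required; from addr
  notes has no writer counterpart
  enabled: bool -> bool, writer optional; from enabled
  verified: bool -> bool, writer required; from verified
  payload: bytes -> bytes, writer required; from payload
  addr.price: float64 -> float64, writer required; from addr.price
  addr.blob: bytes -> bytes, writer required; from addr.blob
  addr.seq: int64 -> int64, writer required; from addr.seq
  addr.height: float64 -> float64, writer required; from addr.height
  nothing fires on User: backward is COMPATIBLE
forward on User — v1 reading data written by v2:
  role: Kind -> Kind, writer optional; from role
  tags: list<int32> -> list<int32>, writer optional; from tags
  addr: Money -> Money, writer required; from addr
  enabled: bool -> bool, writer optional; from enabled
  verified: bool -> bool, writer optional; from verified
  payload: bytes -> bytes, writer required; from payload
  leftover writer field: notes
  addr.price: float64 -> float64, writer required; from addr.price
  addr.blob: bytes -> bytes, writer required; from addr.blob
  addr.seq: int64 -> int64, writer required; from addr.seq
  addr.height: float64 -> float64, writer required; from addr.height
  rule R2 violated at notes
  forward on User therefore BREAKING (1)


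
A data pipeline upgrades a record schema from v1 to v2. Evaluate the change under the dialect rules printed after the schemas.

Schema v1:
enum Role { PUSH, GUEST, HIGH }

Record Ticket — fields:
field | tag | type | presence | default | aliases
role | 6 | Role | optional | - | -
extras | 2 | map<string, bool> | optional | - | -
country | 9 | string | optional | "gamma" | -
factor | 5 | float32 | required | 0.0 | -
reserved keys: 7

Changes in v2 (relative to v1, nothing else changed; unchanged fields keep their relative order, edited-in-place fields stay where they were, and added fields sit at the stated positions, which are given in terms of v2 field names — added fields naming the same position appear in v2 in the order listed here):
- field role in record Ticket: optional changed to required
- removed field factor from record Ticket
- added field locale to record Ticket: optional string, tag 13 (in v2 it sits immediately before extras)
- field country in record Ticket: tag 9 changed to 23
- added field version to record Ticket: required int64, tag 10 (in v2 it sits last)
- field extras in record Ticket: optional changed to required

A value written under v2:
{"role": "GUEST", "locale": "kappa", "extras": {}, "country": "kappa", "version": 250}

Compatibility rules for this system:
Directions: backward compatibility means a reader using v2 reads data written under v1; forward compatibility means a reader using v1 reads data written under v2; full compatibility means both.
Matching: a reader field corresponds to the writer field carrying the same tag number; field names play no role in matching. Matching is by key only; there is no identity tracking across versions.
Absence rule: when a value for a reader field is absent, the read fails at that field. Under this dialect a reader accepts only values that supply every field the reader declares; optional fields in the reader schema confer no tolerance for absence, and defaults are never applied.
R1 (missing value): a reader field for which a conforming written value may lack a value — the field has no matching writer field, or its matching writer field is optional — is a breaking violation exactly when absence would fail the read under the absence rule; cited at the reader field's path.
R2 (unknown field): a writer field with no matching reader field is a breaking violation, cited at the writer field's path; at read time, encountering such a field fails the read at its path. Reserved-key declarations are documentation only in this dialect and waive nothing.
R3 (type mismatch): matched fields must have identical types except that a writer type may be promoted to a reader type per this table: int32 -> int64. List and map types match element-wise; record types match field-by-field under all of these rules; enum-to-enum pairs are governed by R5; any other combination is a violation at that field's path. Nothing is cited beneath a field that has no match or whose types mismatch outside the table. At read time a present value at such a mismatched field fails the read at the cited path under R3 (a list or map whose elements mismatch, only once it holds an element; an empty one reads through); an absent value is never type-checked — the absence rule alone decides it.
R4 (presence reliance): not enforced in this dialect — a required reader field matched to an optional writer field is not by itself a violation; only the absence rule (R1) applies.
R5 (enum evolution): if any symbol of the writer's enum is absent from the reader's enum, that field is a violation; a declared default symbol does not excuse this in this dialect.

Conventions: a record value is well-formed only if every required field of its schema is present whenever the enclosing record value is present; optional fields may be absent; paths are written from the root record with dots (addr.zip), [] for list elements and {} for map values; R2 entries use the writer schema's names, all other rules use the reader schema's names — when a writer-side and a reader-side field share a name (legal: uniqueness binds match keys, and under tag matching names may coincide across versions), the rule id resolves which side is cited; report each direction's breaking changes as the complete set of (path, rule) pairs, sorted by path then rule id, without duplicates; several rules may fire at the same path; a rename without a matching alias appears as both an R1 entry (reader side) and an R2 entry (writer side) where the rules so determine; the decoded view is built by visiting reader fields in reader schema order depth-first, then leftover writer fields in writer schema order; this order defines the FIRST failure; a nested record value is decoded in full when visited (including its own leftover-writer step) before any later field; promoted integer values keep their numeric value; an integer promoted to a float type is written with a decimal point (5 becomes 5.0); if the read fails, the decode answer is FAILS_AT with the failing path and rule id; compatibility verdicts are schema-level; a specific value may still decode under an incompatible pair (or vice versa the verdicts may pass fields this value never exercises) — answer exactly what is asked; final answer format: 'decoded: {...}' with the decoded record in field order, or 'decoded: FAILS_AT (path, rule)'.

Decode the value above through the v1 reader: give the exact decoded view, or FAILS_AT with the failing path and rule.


decoded: FAILS_AT (country, R1)

arrows below run writer -> reader for Ticket
decoding the Ticket value with the v1 reader:
  role := "GUEST"
  extras := {}
  read fails at country under R1 (no fill)
  => FAILS_AT (country, R1)
the rest of the Ticket diff is inert for this question:
  field role in record Ticket: optional changed to required -> changes Ticket's schema-level verdicts only — the decode of this value is the same
  removed field factor from record Ticket -> changes Ticket's schema-level verdicts only — the decode of this value is the same
  added field version to record Ticket: required int64, tag 10 (in v2 it sits last) -> changes Ticket's schema-level verdicts only — the decode of this value is the same
  added field locale to record Ticket: optional string, tag 13 (in v2 it sits immediately before extras) -> changes Ticket's schema-level verdicts only — the decode of this value is the same
  field extras in record Ticket: optional changed to required -> changes Ticket's schema-level verdicts only — the decode of this value is the same


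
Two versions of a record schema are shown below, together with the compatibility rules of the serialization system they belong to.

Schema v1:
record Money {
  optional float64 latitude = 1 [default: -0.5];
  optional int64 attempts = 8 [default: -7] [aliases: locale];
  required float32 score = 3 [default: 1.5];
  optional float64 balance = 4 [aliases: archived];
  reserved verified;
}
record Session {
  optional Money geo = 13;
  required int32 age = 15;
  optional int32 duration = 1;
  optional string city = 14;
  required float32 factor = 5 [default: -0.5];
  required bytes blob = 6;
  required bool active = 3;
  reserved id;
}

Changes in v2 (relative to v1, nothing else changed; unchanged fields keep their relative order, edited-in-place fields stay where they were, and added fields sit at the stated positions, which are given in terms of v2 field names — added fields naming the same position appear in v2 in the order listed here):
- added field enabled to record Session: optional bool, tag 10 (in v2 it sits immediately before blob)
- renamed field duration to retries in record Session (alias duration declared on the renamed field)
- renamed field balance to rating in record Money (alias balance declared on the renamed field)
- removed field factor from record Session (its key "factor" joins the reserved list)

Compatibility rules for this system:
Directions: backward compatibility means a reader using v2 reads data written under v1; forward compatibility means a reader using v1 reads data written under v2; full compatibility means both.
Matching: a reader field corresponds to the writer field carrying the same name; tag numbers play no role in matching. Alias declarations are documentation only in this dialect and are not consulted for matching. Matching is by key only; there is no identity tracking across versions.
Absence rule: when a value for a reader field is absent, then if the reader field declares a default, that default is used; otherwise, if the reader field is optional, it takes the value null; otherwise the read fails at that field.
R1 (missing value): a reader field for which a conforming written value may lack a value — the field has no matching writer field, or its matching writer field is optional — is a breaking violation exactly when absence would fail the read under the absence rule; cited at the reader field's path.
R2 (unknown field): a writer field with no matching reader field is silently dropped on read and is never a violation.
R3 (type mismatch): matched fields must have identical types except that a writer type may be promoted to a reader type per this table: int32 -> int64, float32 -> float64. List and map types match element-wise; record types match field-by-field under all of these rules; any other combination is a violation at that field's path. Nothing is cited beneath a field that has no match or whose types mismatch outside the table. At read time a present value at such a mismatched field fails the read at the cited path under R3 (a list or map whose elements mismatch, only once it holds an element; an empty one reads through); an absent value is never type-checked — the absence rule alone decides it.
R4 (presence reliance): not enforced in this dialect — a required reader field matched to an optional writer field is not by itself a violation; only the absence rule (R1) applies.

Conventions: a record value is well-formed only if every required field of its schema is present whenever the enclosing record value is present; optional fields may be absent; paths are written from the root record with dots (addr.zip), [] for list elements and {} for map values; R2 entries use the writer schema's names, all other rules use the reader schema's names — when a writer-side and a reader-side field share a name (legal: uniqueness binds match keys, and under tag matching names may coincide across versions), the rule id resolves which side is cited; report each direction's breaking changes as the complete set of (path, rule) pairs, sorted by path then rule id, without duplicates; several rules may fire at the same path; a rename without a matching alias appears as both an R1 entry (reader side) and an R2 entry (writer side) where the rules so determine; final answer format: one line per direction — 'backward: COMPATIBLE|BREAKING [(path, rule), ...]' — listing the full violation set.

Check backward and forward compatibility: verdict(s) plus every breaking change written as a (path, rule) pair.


backward: COMPATIBLE []; forward: COMPATIBLE []

each type pair in Session: writer, then reader
backward pass over Session, reader schema v2, writer schema v1:
  geo: paired with writer geo (Money -> Money; writer optional)
  age: paired with writer age (int32 -> int32; writer required)
  retries has no writer counterpart
  city: paired with writer city (string -> string; writer optional)
  enabled has no writer counterpart
  blob: paired with writer blob (bytes -> bytes; writer required)
  active: paired with writer active (bool -> bool; writer required)
  leftover writer field: duration
  leftover writer field: factor
  geo.latitude: paired with writer geo.latitude (float64 -> float64; writer optional)
  geo.attempts: paired with writer geo.attempts (int64 -> int64; writer optional)
  geo.score: paired with writer geo.score (float32 -> float32; writer required)
  geo.rating has no writer counterpart
  leftover writer field: geo.balance
  => backward verdict for Session: COMPATIBLE, no violations
forward pass over Session, reader schema v1, writer schema v2:
  geo: paired with writer geo (Money -> Money; writer optional)
  age: paired with writer age (int32 -> int32; writer required)
  duration has no writer counterpart
  city: paired with writer city (string -> string; writer optional)
  factor has no writer counterpart
  blob: paired with writer blob (bytes -> bytes; writer required)
  active: paired with writer active (bool -> bool; writer required)
  leftover writer field: retries
  leftover writer field: enabled
  geo.latitude: paired with writer geo.latitude (float64 -> float64; writer optional)
  geo.attempts: paired with writer geo.attempts (int64 -> int64; writer optional)
  geo.score: paired with writer geo.score (float32 -> float32; writer required)
  geo.balance has no writer counterpart
  leftover writer field: geo.rating
  => forward verdict for Session: COMPATIBLE, no violations


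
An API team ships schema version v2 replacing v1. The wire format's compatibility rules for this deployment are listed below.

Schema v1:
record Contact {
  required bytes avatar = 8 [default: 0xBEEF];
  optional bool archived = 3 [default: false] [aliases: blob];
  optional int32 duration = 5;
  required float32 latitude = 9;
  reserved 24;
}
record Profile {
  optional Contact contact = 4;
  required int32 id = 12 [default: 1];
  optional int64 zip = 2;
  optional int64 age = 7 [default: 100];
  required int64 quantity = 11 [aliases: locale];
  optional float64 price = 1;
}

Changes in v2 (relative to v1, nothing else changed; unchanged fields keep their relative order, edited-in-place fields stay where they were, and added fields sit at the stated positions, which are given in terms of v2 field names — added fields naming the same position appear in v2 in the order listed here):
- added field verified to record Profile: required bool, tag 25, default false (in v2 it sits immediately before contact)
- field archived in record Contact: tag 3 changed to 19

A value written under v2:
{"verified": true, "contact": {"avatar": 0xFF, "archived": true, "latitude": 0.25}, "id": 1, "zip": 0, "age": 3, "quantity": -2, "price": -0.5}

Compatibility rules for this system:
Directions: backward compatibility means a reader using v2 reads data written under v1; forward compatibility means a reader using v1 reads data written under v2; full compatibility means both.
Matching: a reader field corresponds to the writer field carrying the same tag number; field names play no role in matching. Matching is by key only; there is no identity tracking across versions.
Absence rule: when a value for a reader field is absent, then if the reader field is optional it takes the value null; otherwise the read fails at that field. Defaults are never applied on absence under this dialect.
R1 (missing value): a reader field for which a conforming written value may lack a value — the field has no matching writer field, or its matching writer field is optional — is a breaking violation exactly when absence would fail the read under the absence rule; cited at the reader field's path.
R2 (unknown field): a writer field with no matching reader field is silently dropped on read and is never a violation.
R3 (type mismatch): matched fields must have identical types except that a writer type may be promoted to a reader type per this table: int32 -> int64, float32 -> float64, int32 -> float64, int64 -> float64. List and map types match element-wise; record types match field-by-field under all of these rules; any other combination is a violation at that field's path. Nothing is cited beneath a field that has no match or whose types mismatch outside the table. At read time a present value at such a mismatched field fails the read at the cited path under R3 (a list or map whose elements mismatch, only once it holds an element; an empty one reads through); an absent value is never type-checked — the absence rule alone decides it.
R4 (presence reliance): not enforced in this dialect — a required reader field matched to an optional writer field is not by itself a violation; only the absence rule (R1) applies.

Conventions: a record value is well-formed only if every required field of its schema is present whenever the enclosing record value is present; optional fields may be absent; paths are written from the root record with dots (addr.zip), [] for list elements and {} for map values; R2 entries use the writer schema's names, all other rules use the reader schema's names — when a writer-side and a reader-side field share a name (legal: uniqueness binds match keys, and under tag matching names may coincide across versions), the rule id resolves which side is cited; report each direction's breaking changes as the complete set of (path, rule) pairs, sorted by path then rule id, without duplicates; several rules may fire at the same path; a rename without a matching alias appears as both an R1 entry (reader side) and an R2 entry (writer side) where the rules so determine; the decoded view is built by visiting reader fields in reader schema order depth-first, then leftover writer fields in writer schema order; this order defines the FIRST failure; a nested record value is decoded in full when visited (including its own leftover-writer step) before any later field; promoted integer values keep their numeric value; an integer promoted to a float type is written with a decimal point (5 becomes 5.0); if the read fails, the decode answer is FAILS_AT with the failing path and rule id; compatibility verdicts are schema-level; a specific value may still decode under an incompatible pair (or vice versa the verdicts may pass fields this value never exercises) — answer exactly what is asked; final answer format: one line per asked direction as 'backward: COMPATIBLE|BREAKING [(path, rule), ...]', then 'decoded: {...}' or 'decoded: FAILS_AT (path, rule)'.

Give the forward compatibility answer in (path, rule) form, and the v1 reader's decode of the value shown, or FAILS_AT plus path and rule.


in Profile below, arrows point writer -> reader
forward analysis of Profile with v1 as reader and v2 as writer:
  contact: paired with writer contact (Contact -> Contact; writer optional)
  id: paired with writer id (int32 -> int32; writer required)
  zip: paired with writer zip (int64 -> int64; writer optional)
  age: paired with writer age (int64 -> int64; writer optional)
  quantity: paired with writer quantity (int64 -> int64; writer required)
  price: paired with writer price (float64 -> float64; writer optional)
  writer verified: unknown to reader
  contact.avatar: paired with writer contact.avatar (bytes -> bytes; writer required)
  contact.archived: no writer match
  contact.duration: paired with writer contact.duration (int32 -> int32; writer optional)
  contact.latitude: paired with writer contact.latitude (float32 -> float32; writer required)
  writer contact.archived: unknown to reader
  => no violations; forward on Profile: COMPATIBLE
decode (reader v1):
  contact.avatar := 0xFF
  contact.archived := null (absent, optional -> null)
  contact.duration := null (absent, optional -> null)
  contact.latitude := 0.25
  writer contact.archived: unknown -> dropped
  id := 1
  zip := 0
  age := 3
  quantity := -2
  price := -0.5
  writer verified: unknown -> dropped
  => decoded: {"contact": {"avatar": 0xFF, "archived": null, "duration": null, "latitude": 0.25}, "id": 1, "zip": 0, "age": 3, "quantity": -2, "price": -0.5}
diffs on Profile not affecting the asked answer:
  added field verified to record Profile: required bool, tag 25, default false (in v2 it sits immediately before contact) -> fires only in the backward direction of Profile, which is not asked here

forward: COMPATIBLE []; decoded: {"contact": {"avatar": 0xFF, "archived": null, "duration": null, "latitude": 0.25}, "id": 1, "zip": 0, "age": 3, "quantity": -2, "price": -0.5}


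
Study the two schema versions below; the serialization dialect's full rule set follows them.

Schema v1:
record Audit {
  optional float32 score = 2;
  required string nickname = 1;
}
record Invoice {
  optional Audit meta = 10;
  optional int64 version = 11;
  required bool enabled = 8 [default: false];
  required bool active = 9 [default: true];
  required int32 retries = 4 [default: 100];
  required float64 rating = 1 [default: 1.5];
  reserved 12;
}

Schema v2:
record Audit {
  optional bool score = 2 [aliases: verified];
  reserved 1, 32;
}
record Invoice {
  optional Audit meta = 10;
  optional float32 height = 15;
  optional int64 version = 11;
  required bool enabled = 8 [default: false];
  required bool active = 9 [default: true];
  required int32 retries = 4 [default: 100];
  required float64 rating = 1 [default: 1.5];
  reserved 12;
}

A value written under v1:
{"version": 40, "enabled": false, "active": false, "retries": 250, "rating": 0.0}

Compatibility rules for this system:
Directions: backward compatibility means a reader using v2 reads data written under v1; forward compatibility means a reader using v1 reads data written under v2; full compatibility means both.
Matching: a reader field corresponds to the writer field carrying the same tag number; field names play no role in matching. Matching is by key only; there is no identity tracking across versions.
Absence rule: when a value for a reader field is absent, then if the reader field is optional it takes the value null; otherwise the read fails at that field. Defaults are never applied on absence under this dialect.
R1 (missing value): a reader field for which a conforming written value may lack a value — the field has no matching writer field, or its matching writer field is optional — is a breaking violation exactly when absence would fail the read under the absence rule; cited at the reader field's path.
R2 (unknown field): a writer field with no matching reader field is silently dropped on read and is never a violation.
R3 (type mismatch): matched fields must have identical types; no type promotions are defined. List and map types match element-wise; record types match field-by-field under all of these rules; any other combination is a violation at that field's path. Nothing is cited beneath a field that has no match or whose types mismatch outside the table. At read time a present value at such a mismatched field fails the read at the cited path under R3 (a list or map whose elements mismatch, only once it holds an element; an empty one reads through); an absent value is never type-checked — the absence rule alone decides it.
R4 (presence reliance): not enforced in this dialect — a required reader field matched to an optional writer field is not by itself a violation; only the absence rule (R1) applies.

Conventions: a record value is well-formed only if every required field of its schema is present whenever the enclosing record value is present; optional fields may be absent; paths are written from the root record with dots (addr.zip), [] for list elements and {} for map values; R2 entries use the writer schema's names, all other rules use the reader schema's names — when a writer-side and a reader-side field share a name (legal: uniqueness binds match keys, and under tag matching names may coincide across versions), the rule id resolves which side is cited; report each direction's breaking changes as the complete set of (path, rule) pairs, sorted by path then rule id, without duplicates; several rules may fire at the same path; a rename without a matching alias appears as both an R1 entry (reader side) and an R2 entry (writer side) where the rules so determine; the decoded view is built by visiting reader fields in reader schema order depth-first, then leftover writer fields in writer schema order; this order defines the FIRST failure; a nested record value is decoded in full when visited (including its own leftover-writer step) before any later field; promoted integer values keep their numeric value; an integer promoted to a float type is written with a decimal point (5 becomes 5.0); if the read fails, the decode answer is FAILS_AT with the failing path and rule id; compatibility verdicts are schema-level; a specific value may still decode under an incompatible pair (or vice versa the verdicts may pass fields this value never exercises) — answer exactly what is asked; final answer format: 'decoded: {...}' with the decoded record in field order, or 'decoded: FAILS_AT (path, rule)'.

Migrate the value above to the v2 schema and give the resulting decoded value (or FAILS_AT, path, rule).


each type pair in Invoice: writer, then reader
decoding the Invoice value with the v2 reader:
  meta := null (missing; optional => null)
  height := null (missing; optional => null)
  version := 40
  enabled := false
  active := false
  retries := 250
  rating := 0.0
  => decoded: {"meta": null, "height": null, "version": 40, "enabled": false, "active": false, "retries": 250, "rating": 0.0}
the other Invoice changes do not affect what is asked:
  removed field nickname from record Audit (its key 1 joins the reserved list) -> matters for Invoice compatibility verdicts, not for this value's decode
  field score in record Audit: type float32 changed to bool -> matters for Invoice compatibility verdicts, not for this value's decode

decoded: {"meta": null, "height": null, "version": 40, "enabled": false, "active": false, "retries": 250, "rating": 0.0}


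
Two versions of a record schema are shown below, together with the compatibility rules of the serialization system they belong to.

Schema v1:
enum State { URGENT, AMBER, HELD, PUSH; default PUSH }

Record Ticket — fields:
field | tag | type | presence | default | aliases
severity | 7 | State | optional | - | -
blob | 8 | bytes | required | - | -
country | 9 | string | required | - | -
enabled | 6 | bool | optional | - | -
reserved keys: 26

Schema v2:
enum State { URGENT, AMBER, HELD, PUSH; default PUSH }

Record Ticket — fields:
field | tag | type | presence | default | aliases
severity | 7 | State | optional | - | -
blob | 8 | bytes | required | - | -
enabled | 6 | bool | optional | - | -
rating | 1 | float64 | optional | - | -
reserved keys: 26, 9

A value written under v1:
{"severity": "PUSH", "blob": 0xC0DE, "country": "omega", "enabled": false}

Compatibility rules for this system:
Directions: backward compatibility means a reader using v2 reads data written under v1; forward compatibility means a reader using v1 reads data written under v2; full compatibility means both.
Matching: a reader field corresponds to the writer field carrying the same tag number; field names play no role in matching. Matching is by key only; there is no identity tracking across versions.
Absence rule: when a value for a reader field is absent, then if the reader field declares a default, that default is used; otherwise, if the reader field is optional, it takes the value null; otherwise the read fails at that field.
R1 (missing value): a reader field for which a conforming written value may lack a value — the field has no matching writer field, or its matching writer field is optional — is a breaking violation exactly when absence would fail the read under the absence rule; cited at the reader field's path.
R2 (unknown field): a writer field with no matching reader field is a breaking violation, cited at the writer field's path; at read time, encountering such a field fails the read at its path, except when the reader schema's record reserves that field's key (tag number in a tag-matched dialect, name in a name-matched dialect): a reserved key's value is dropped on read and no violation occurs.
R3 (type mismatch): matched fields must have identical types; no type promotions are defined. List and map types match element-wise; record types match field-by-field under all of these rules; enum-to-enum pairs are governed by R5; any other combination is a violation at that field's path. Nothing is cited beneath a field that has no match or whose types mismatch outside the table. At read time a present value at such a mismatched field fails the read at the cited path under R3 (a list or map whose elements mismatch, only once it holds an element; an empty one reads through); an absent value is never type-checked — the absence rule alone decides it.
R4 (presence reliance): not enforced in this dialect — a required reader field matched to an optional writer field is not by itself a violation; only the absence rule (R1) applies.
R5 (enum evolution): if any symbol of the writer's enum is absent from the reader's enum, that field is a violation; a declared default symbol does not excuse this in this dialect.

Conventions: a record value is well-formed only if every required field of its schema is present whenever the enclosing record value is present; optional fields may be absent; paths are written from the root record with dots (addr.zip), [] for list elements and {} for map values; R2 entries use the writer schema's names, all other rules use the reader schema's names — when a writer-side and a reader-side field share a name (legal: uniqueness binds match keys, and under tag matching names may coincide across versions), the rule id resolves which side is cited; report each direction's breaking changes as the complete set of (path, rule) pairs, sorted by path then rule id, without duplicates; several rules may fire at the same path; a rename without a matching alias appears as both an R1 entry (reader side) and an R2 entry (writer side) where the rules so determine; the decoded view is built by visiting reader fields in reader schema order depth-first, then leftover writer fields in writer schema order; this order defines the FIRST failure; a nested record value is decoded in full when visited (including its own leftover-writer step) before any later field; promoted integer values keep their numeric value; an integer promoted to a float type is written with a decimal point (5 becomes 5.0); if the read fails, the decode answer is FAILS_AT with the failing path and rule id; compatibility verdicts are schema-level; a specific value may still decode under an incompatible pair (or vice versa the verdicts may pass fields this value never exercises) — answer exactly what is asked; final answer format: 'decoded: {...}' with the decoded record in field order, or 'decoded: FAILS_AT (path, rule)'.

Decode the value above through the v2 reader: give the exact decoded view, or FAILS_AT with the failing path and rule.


the writer's type comes first in each Ticket pair
migrating the Ticket value to v2:
  severity := "PUSH"
  blob := 0xC0DE
  enabled := false
  rating := null (not supplied -> null)
  writer country: reserved -> dropped
  => decoded: {"severity": "PUSH", "blob": 0xC0DE, "enabled": false, "rating": null}

decoded: {"severity": "PUSH", "blob": 0xC0DE, "enabled": false, "rating": null}


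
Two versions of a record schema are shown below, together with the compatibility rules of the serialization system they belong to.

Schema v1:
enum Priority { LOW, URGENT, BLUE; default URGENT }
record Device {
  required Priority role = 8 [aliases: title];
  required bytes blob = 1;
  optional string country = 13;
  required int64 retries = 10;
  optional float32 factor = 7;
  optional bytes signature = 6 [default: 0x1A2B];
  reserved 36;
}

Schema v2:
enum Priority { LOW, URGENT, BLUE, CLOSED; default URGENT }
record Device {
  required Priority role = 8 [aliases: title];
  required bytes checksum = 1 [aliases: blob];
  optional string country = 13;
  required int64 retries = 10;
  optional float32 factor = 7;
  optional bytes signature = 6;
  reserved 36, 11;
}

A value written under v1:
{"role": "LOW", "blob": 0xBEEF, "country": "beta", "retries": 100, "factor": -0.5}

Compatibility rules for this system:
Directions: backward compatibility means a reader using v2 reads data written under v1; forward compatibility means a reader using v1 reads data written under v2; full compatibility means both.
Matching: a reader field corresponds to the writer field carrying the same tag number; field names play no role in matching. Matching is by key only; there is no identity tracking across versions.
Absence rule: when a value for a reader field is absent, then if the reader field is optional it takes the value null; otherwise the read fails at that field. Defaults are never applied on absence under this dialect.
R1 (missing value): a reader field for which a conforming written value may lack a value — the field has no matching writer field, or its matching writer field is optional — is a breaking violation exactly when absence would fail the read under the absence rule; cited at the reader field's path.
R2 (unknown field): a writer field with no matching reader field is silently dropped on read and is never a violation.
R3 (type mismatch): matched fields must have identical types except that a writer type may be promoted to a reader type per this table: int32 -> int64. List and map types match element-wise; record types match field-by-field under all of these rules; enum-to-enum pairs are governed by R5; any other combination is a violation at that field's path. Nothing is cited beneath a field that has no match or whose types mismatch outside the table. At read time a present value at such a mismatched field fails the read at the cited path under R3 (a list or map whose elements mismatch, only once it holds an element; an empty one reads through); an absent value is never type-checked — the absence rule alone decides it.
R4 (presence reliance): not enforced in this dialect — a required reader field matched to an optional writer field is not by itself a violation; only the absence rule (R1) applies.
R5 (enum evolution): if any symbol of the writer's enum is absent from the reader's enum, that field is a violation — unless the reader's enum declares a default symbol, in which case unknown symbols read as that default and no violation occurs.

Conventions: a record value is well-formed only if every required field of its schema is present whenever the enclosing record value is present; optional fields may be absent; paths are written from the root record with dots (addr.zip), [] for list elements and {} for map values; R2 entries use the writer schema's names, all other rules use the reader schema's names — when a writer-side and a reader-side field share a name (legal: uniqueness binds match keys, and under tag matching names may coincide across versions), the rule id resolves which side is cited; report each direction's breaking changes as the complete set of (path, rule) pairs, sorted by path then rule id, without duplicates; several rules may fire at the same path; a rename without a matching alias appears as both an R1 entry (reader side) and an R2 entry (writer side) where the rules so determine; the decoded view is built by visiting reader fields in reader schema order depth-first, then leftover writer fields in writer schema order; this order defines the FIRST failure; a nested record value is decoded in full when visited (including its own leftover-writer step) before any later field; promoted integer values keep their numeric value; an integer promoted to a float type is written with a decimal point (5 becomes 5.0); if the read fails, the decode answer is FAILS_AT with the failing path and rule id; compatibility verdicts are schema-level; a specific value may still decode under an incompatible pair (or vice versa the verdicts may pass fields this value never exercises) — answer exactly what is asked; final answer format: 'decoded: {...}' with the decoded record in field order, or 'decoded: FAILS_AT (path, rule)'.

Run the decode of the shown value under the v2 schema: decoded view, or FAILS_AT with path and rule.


arrows below run writer -> reader for Device
decode (reader v2):
  role := "LOW"
  checksum := 0xBEEF (from writer blob)
  country := "beta"
  retries := 100
  factor := -0.5
  signature := null (not supplied -> null)
  => decoded: {"role": "LOW", "checksum": 0xBEEF, "country": "beta", "retries": 100, "factor": -0.5, "signature": null}
checking off the Device differences that do not matter here:
  enum Priority (field role in record Device): symbol CLOSED added -> fires no rule on Device under this dialect and leaves the result unchanged
  field signature in record Device: default removed -> fires no rule on Device under this dialect and leaves the result unchanged

decoded: {"role": "LOW", "checksum": 0xBEEF, "country": "beta", "retries": 100, "factor": -0.5, "signature": null}
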